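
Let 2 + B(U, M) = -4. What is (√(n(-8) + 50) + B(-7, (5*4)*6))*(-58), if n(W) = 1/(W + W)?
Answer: 348 - 29*√799/2 ≈ -61.866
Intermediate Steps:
B(U, M) = -6 (B(U, M) = -2 - 4 = -6)
n(W) = 1/(2*W)
(√(n(-8) + 50) + B(-7, (5*4)*6))*(-58) = (√((½)/(-8) + 50) - 6)*(-58) = (√((½)*(-⅛) + 50) - 6)*(-58) = (√(-1/16 + 50) - 6)*(-58) = (√(799/16) - 6)*(-58) = (√799/4 - 6)*(-58) = (-6 + √799/4)*(-58) = 348 - 29*√799/2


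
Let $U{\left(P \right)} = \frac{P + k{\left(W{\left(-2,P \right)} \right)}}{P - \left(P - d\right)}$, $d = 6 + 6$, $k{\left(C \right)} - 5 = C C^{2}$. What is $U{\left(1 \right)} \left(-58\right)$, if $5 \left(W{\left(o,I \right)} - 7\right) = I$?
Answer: $- \frac{229129}{125} \approx -1833.0$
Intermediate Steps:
$W{\left(o,I \right)} = 7 + \frac{I}{5}$
$k{\left(C \right)} = 5 + C^{3}$ ($k{\left(C \right)} = 5 + C C^{2} = 5 + C^{3}$)
$d = 12$
$U{\left(P \right)} = \frac{5}{12} + \frac{P}{12} + \frac{\left(7 + \frac{P}{5}\right)^{3}}{12}$ ($U{\left(P \right)} = \frac{P + \left(5 + \left(7 + \frac{P}{5}\right)^{3}\right)}{P - \left(-12 + P\right)} = \frac{5 + P + \left(7 + \frac{P}{5}\right)^{3}}{12} = \left(5 + P + \left(7 + \frac{P}{5}\right)^{3}\right) \frac{1}{12} = \frac{5}{12} + \frac{P}{12} + \frac{\left(7 + \frac{P}{5}\right)^{3}}{12}$)
$U{\left(1 \right)} \left(-58\right) = \left(\frac{5}{12} + \frac{1}{12} \cdot 1 + \frac{\left(35 + 1\right)^{3}}{1500}\right) \left(-58\right) = \left(\frac{5}{12} + \frac{1}{12} + \frac{36^{3}}{1500}\right) \left(-58\right) = \left(\frac{5}{12} + \frac{1}{12} + \frac{1}{1500} \cdot 46656\right) \left(-58\right) = \left(\frac{5}{12} + \frac{1}{12} + \frac{3888}{125}\right) \left(-58\right) = \frac{7901}{250} \left(-58\right) = - \frac{229129}{125}$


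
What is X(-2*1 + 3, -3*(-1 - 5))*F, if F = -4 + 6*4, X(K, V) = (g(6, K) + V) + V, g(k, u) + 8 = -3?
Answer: 500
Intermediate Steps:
g(k, u) = -11 (g(k, u) = -8 - 3 = -11)
X(K, V) = -11 + 2*V (X(K, V) = (-11 + V) + V = -11 + 2*V)
F = 20 (F = -4 + 24 = 20)
X(-2*1 + 3, -3*(-1 - 5))*F = (-11 + 2*(-3*(-1 - 5)))*20 = (-11 + 2*(-3*(-6)))*20 = (-11 + 2*18)*20 = (-11 + 36)*20 = 25*20 = 500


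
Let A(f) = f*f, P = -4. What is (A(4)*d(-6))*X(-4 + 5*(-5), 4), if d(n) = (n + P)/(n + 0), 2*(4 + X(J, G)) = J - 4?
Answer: -1640/3 ≈ -546.67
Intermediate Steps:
A(f) = f**2
X(J, G) = -6 + J/2 (X(J, G) = -4 + (J - 4)/2 = -4 + (-4 + J)/2 = -4 + (-2 + J/2) = -6 + J/2)
d(n) = (-4 + n)/n (d(n) = (n - 4)/(n + 0) = (-4 + n)/n)
(A(4)*d(-6))*X(-4 + 5*(-5), 4) = (4**2*((-4 - 6)/(-6)))*(-6 + (-4 + 5*(-5))/2) = (16*(-1/6*(-10)))*(-6 + (-4 - 25)/2) = (16*(5/3))*(-6 + (1/2)*(-29)) = 80*(-6 - 29/2)/3 = (80/3)*(-41/2) = -1640/3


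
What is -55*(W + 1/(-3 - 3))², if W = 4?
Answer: -29095/36 ≈ -808.19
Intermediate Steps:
-55*(W + 1/(-3 - 3))² = -55*(4 + 1/(-3 - 3))² = -55*(4 + 1/(-6))² = -55*(4 - ⅙)² = -55*(23/6)² = -55*529/36 = -29095/36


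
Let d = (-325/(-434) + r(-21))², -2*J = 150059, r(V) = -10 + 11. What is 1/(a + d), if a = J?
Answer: -188356/14131680421 ≈ -1.3329e-5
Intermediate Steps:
r(V) = 1
J = -150059/2 (J = -½*150059 = -150059/2 ≈ -75030.)
d = 576081/188356 (d = (-325/(-434) + 1)² = (-325*(-1/434) + 1)² = (325/434 + 1)² = (759/434)² = 576081/188356 ≈ 3.0585)
a = -150059/2 ≈ -75030.
1/(a + d) = 1/(-150059/2 + 576081/188356) = 1/(-14131680421/188356) = -188356/14131680421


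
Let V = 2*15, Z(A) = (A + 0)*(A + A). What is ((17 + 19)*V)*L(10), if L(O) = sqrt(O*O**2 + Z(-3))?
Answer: 1080*sqrt(1018) ≈ 34459.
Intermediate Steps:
Z(A) = 2*A**2 (Z(A) = A*(2*A) = 2*A**2)
L(O) = sqrt(18 + O**3) (L(O) = sqrt(O*O**2 + 2*(-3)**2) = sqrt(O**3 + 2*9) = sqrt(O**3 + 18) = sqrt(18 + O**3))
V = 30
((17 + 19)*V)*L(10) = ((17 + 19)*30)*sqrt(18 + 10**3) = (36*30)*sqrt(18 + 1000) = 1080*sqrt(1018)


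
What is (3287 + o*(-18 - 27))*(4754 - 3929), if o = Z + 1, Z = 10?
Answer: 2303400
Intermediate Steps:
o = 11 (o = 10 + 1 = 11)
(3287 + o*(-18 - 27))*(4754 - 3929) = (3287 + 11*(-18 - 27))*(4754 - 3929) = (3287 + 11*(-45))*825 = (3287 - 495)*825 = 2792*825 = 2303400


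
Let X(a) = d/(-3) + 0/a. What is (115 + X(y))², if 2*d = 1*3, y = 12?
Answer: 52441/4 ≈ 13110.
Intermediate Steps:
d = 3/2 (d = (1*3)/2 = (½)*3 = 3/2 ≈ 1.5000)
X(a) = -½ (X(a) = (3/2)/(-3) + 0/a = (3/2)*(-⅓) + 0 = -½ + 0 = -½)
(115 + X(y))² = (115 - ½)² = (229/2)² = 52441/4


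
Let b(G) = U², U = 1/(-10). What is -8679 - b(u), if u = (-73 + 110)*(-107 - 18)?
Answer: -867901/100 ≈ -8679.0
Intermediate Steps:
U = -⅒ (U = 1*(-⅒) = -⅒ ≈ -0.10000)
u = -4625 (u = 37*(-125) = -4625)
b(G) = 1/100 (b(G) = (-⅒)² = 1/100)
-8679 - b(u) = -8679 - 1*1/100 = -8679 - 1/100 = -867901/100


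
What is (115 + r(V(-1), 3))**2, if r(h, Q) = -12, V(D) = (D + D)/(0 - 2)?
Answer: 10609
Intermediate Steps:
V(D) = -D (V(D) = (2*D)/(-2) = (2*D)*(-1/2) = -D)
(115 + r(V(-1), 3))**2 = (115 - 12)**2 = 103**2 = 10609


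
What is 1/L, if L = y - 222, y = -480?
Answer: -1/702 ≈ -0.0014245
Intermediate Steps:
L = -702 (L = -480 - 222 = -702)
1/L = 1/(-702) = -1/702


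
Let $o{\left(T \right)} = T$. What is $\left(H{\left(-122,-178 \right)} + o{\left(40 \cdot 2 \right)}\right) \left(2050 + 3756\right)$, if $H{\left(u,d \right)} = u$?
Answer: $-243852$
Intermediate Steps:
$\left(H{\left(-122,-178 \right)} + o{\left(40 \cdot 2 \right)}\right) \left(2050 + 3756\right) = \left(-122 + 40 \cdot 2\right) \left(2050 + 3756\right) = \left(-122 + 80\right) 5806 = \left(-42\right) 5806 = -243852$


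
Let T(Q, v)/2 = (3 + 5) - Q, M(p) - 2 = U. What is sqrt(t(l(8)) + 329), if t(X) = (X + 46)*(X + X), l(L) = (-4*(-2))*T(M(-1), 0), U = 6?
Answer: sqrt(329) ≈ 18.138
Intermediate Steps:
M(p) = 8 (M(p) = 2 + 6 = 8)
T(Q, v) = 16 - 2*Q (T(Q, v) = 2*((3 + 5) - Q) = 2*(8 - Q) = 16 - 2*Q)
l(L) = 0 (l(L) = (-4*(-2))*(16 - 2*8) = 8*(16 - 16) = 8*0 = 0)
t(X) = 2*X*(46 + X) (t(X) = (46 + X)*(2*X) = 2*X*(46 + X))
sqrt(t(l(8)) + 329) = sqrt(2*0*(46 + 0) + 329) = sqrt(2*0*46 + 329) = sqrt(0 + 329) = sqrt(329)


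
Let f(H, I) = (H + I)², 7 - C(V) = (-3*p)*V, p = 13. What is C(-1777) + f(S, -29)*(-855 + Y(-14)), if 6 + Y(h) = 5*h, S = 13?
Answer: -307632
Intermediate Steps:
Y(h) = -6 + 5*h
C(V) = 7 + 39*V (C(V) = 7 - (-3*13)*V = 7 - (-39)*V = 7 + 39*V)
C(-1777) + f(S, -29)*(-855 + Y(-14)) = (7 + 39*(-1777)) + (13 - 29)²*(-855 + (-6 + 5*(-14))) = (7 - 69303) + (-16)²*(-855 + (-6 - 70)) = -69296 + 256*(-855 - 76) = -69296 + 256*(-931) = -69296 - 238336 = -307632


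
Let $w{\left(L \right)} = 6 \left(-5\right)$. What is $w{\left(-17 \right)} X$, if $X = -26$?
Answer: $780$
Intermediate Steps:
$w{\left(L \right)} = -30$
$w{\left(-17 \right)} X = \left(-30\right) \left(-26\right) = 780$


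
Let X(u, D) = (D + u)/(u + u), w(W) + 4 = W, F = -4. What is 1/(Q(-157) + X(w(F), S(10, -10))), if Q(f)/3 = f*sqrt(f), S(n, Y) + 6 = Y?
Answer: 2/46438719 + 628*I*sqrt(157)/46438719 ≈ 4.3068e-8 + 0.00016945*I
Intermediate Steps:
S(n, Y) = -6 + Y
Q(f) = 3*f**(3/2) (Q(f) = 3*(f*sqrt(f)) = 3*f**(3/2))
w(W) = -4 + W
X(u, D) = (D + u)/(2*u) (X(u, D) = (D + u)/((2*u)) = (D + u)*(1/(2*u)) = (D + u)/(2*u))
1/(Q(-157) + X(w(F), S(10, -10))) = 1/(3*(-157)**(3/2) + ((-6 - 10) + (-4 - 4))/(2*(-4 - 4))) = 1/(3*(-157*I*sqrt(157)) + (1/2)*(-16 - 8)/(-8)) = 1/(-471*I*sqrt(157) + (1/2)*(-1/8)*(-24)) = 1/(-471*I*sqrt(157) + 3/2) = 1/(3/2 - 471*I*sqrt(157))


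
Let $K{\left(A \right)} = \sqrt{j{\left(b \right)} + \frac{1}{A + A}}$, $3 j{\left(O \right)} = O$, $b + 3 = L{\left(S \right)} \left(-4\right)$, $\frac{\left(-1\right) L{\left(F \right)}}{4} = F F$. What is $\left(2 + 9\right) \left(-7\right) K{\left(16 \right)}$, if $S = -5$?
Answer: $- \frac{77 \sqrt{76242}}{24} \approx -885.88$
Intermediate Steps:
$L{\left(F \right)} = - 4 F^{2}$ ($L{\left(F \right)} = - 4 F F = - 4 F^{2}$)
$b = 397$ ($b = -3 + - 4 \left(-5\right)^{2} \left(-4\right) = -3 + \left(-4\right) 25 \left(-4\right) = -3 - -400 = -3 + 400 = 397$)
$j{\left(O \right)} = \frac{O}{3}$
$K{\left(A \right)} = \sqrt{\frac{397}{3} + \frac{1}{2 A}}$ ($K{\left(A \right)} = \sqrt{\frac{1}{3} \cdot 397 + \frac{1}{A + A}} = \sqrt{\frac{397}{3} + \frac{1}{2 A}}$)
$\left(2 + 9\right) \left(-7\right) K{\left(16 \right)} = \left(2 + 9\right) \left(-7\right) \frac{\sqrt{4764 + \frac{18}{16}}}{6} = 11 \left(-7\right) \frac{\sqrt{4764 + 18 \cdot \frac{1}{16}}}{6} = - 77 \frac{\sqrt{4764 + \frac{9}{8}}}{6} = - 77 \frac{\sqrt{\frac{38121}{8}}}{6} = - 77 \frac{\frac{1}{4} \sqrt{76242}}{6} = - 77 \frac{\sqrt{76242}}{24} = - \frac{77 \sqrt{76242}}{24}$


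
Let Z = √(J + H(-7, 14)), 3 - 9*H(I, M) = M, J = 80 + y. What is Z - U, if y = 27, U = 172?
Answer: -172 + 2*√238/3 ≈ -161.72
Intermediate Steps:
J = 107 (J = 80 + 27 = 107)
H(I, M) = ⅓ - M/9
Z = 2*√238/3 (Z = √(107 + (⅓ - ⅑*14)) = √(107 + (⅓ - 14/9)) = √(107 - 11/9) = √(952/9) = 2*√238/3 ≈ 10.285)
Z - U = 2*√238/3 - 1*172 = 2*√238/3 - 172 = -172 + 2*√238/3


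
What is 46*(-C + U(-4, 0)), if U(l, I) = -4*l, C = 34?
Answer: -828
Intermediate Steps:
46*(-C + U(-4, 0)) = 46*(-1*34 - 4*(-4)) = 46*(-34 + 16) = 46*(-18) = -828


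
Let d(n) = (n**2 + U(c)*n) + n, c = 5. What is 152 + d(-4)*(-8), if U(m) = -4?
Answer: -72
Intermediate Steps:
d(n) = n**2 - 3*n (d(n) = (n**2 - 4*n) + n = n**2 - 3*n)
152 + d(-4)*(-8) = 152 - 4*(-3 - 4)*(-8) = 152 - 4*(-7)*(-8) = 152 + 28*(-8) = 152 - 224 = -72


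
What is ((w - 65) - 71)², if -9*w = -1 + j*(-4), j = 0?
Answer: 1495729/81 ≈ 18466.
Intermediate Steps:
w = ⅑ (w = -(-1 + 0*(-4))/9 = -(-1 + 0)/9 = -⅑*(-1) = ⅑ ≈ 0.11111)
((w - 65) - 71)² = ((⅑ - 65) - 71)² = (-584/9 - 71)² = (-1223/9)² = 1495729/81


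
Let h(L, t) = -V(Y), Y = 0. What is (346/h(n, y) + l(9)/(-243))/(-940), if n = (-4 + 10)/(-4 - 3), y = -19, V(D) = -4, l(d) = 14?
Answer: -42011/456840 ≈ -0.091960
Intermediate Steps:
n = -6/7 (n = 6/(-7) = 6*(-⅐) = -6/7 ≈ -0.85714)
h(L, t) = 4 (h(L, t) = -1*(-4) = 4)
(346/h(n, y) + l(9)/(-243))/(-940) = (346/4 + 14/(-243))/(-940) = (346*(¼) + 14*(-1/243))*(-1/940) = (173/2 - 14/243)*(-1/940) = (42011/486)*(-1/940) = -42011/456840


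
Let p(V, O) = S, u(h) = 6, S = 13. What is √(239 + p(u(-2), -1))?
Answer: 6*√7 ≈ 15.875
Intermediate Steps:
p(V, O) = 13
√(239 + p(u(-2), -1)) = √(239 + 13) = √252 = 6*√7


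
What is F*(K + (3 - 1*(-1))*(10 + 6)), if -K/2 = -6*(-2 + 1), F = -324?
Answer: -16848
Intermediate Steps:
K = -12 (K = -(-12)*(-2 + 1) = -(-12)*(-1) = -2*6 = -12)
F*(K + (3 - 1*(-1))*(10 + 6)) = -324*(-12 + (3 - 1*(-1))*(10 + 6)) = -324*(-12 + (3 + 1)*16) = -324*(-12 + 4*16) = -324*(-12 + 64) = -324*52 = -16848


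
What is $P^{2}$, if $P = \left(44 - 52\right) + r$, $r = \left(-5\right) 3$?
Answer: $529$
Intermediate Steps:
$r = -15$
$P = -23$ ($P = \left(44 - 52\right) - 15 = -8 - 15 = -23$)
$P^{2} = \left(-23\right)^{2} = 529$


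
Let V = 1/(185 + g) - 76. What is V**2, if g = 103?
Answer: 479040769/82944 ≈ 5775.5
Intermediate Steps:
V = -21887/288 (V = 1/(185 + 103) - 76 = 1/288 - 76 = -21887/288 ≈ -75.997)
V**2 = (-21887/288)**2 = 479040769/82944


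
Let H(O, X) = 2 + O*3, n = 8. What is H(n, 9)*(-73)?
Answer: -1898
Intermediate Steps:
H(O, X) = 2 + 3*O
H(n, 9)*(-73) = (2 + 3*8)*(-73) = (2 + 24)*(-73) = 26*(-73) = -1898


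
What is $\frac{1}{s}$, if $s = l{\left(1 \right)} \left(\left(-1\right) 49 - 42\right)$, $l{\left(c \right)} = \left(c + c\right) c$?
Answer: $- \frac{1}{182} \approx -0.0054945$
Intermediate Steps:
$l{\left(c \right)} = 2 c^{2}$ ($l{\left(c \right)} = 2 c c = 2 c^{2}$)
$s = -182$ ($s = 2 \cdot 1^{2} \left(\left(-1\right) 49 - 42\right) = 2 \cdot 1 \left(-49 - 42\right) = 2 \left(-91\right) = -182$)
$\frac{1}{s} = \frac{1}{-182} = - \frac{1}{182}$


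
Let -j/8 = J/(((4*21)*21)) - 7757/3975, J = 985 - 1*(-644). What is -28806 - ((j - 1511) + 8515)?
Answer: -6976494544/194775 ≈ -35818.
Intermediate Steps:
J = 1629 (J = 985 + 644 = 1629)
j = 1601794/194775 (j = -8*(1629/(((4*21)*21)) - 7757/3975) = -8*(1629/((84*21)) - 7757*1/3975) = -8*(1629/1764 - 7757/3975) = -8*(1629*(1/1764) - 7757/3975) = -8*(181/196 - 7757/3975) = -8*(-800897/779100) = 1601794/194775 ≈ 8.2238)
-28806 - ((j - 1511) + 8515) = -28806 - ((1601794/194775 - 1511) + 8515) = -28806 - (-292703231/194775 + 8515) = -28806 - 1*1365805894/194775 = -28806 - 1365805894/194775 = -6976494544/194775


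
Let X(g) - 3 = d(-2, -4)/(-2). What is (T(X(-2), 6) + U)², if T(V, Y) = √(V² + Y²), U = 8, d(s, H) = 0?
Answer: 109 + 48*√5 ≈ 216.33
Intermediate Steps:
X(g) = 3 (X(g) = 3 + 0/(-2) = 3 + 0*(-½) = 3 + 0 = 3)
(T(X(-2), 6) + U)² = (√(3² + 6²) + 8)² = (√(9 + 36) + 8)² = (√45 + 8)² = (3*√5 + 8)² = (8 + 3*√5)²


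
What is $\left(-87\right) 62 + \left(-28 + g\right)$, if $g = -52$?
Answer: $-5474$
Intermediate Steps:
$\left(-87\right) 62 + \left(-28 + g\right) = \left(-87\right) 62 - 80 = -5394 - 80 = -5474$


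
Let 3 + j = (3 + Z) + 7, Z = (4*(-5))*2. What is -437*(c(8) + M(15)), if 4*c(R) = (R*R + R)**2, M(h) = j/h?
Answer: -2826953/5 ≈ -5.6539e+5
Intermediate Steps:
Z = -40 (Z = -20*2 = -40)
j = -33 (j = -3 + ((3 - 40) + 7) = -3 + (-37 + 7) = -3 - 30 = -33)
M(h) = -33/h
c(R) = (R + R**2)**2/4 (c(R) = (R*R + R)**2/4 = (R**2 + R)**2/4 = (R + R**2)**2/4)
-437*(c(8) + M(15)) = -437*((1/4)*8**2*(1 + 8)**2 - 33/15) = -437*((1/4)*64*9**2 - 33*1/15) = -437*((1/4)*64*81 - 11/5) = -437*(1296 - 11/5) = -437*6469/5 = -2826953/5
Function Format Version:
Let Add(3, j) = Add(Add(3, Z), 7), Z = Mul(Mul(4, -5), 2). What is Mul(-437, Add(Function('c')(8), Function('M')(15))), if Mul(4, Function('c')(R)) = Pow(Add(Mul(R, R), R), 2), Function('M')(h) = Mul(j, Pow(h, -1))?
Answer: Rational(-2826953, 5) ≈ -5.6539e+5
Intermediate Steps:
Z = -40 (Z = Mul(-20, 2) = -40)
j = -33 (j = Add(-3, Add(Add(3, -40), 7)) = Add(-3, Add(-37, 7)) = Add(-3, -30) = -33)
Function('M')(h) = Mul(-33, Pow(h, -1))
Function('c')(R) = Mul(Rational(1, 4), Pow(Add(R, Pow(R, 2)), 2)) (Function('c')(R) = Mul(Rational(1, 4), Pow(Add(Mul(R, R), R), 2)) = Mul(Rational(1, 4), Pow(Add(Pow(R, 2), R), 2)) = Mul(Rational(1, 4), Pow(Add(R, Pow(R, 2)), 2)))
Mul(-437, Add(Function('c')(8), Function('M')(15))) = Mul(-437, Add(Mul(Rational(1, 4), Pow(8, 2), Pow(Add(1, 8), 2)), Mul(-33, Pow(15, -1)))) = Mul(-437, Add(Mul(Rational(1, 4), 64, Pow(9, 2)), Mul(-33, Rational(1, 15)))) = Mul(-437, Add(Mul(Rational(1, 4), 64, 81), Rational(-11, 5))) = Mul(-437, Add(1296, Rational(-11, 5))) = Mul(-437, Rational(6469, 5)) = Rational(-2826953, 5)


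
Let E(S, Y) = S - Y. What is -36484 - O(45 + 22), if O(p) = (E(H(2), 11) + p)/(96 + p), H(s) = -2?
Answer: -5946946/163 ≈ -36484.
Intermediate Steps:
O(p) = (-13 + p)/(96 + p) (O(p) = ((-2 - 1*11) + p)/(96 + p) = ((-2 - 11) + p)/(96 + p) = (-13 + p)/(96 + p))
-36484 - O(45 + 22) = -36484 - (-13 + (45 + 22))/(96 + (45 + 22)) = -36484 - (-13 + 67)/(96 + 67) = -36484 - 54/163 = -5946946/163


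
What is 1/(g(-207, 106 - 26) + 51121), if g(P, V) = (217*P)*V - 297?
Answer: -1/3542696 ≈ -2.8227e-7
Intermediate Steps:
g(P, V) = -297 + 217*P*V (g(P, V) = 217*P*V - 297 = -297 + 217*P*V)
1/(g(-207, 106 - 26) + 51121) = 1/((-297 + 217*(-207)*(106 - 26)) + 51121) = 1/((-297 + 217*(-207)*80) + 51121) = 1/((-297 - 3593520) + 51121) = 1/(-3593817 + 51121) = 1/(-3542696) = -1/3542696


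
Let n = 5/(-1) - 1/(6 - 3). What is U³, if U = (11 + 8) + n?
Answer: 68921/27 ≈ 2552.6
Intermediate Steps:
n = -16/3 (n = 5*(-1) - 1/3 = -5 - 1*⅓ = -5 - ⅓ = -16/3 ≈ -5.3333)
U = 41/3 (U = (11 + 8) - 16/3 = 19 - 16/3 = 41/3 ≈ 13.667)
U³ = (41/3)³ = 68921/27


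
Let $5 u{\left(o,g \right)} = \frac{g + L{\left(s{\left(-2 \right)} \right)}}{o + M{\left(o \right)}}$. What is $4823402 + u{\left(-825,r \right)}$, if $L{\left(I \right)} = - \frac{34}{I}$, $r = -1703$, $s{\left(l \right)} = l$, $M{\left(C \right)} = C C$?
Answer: $\frac{2732457232719}{566500} \approx 4.8234 \cdot 10^{6}$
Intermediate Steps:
$M{\left(C \right)} = C^{2}$
$u{\left(o,g \right)} = \frac{17 + g}{5 \left(o + o^{2}\right)}$ ($u{\left(o,g \right)} = \frac{\left(g - \frac{34}{-2}\right) \frac{1}{o + o^{2}}}{5} = \frac{\left(g - -17\right) \frac{1}{o + o^{2}}}{5} = \frac{\left(g + 17\right) \frac{1}{o + o^{2}}}{5} = \frac{\left(17 + g\right) \frac{1}{o + o^{2}}}{5} = \frac{\frac{1}{o + o^{2}} \left(17 + g\right)}{5} = \frac{17 + g}{5 \left(o + o^{2}\right)}$)
$4823402 + u{\left(-825,r \right)} = 4823402 + \frac{17 - 1703}{5 \left(-825\right) \left(1 - 825\right)} = 4823402 + \frac{1}{5} \left(- \frac{1}{825}\right) \frac{1}{-824} \left(-1686\right) = 4823402 + \frac{1}{5} \left(- \frac{1}{825}\right) \left(- \frac{1}{824}\right) \left(-1686\right) = 4823402 - \frac{281}{566500} = \frac{2732457232719}{566500}$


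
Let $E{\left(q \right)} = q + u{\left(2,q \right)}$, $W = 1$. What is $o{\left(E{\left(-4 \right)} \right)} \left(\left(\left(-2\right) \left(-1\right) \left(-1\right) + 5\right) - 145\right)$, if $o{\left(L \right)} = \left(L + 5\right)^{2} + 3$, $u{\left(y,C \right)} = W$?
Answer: $-994$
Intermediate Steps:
$u{\left(y,C \right)} = 1$
$E{\left(q \right)} = 1 + q$ ($E{\left(q \right)} = q + 1 = 1 + q$)
$o{\left(L \right)} = 3 + \left(5 + L\right)^{2}$ ($o{\left(L \right)} = \left(5 + L\right)^{2} + 3 = 3 + \left(5 + L\right)^{2}$)
$o{\left(E{\left(-4 \right)} \right)} \left(\left(\left(-2\right) \left(-1\right) \left(-1\right) + 5\right) - 145\right) = \left(3 + \left(5 + \left(1 - 4\right)\right)^{2}\right) \left(\left(\left(-2\right) \left(-1\right) \left(-1\right) + 5\right) - 145\right) = \left(3 + \left(5 - 3\right)^{2}\right) \left(\left(2 \left(-1\right) + 5\right) - 145\right) = \left(3 + 2^{2}\right) \left(\left(-2 + 5\right) - 145\right) = \left(3 + 4\right) \left(3 - 145\right) = 7 \left(-142\right) = -994$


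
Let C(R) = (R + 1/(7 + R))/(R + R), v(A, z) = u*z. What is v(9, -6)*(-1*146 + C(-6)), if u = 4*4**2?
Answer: 55904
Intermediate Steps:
u = 64 (u = 4*16 = 64)
v(A, z) = 64*z
C(R) = (R + 1/(7 + R))/(2*R) (C(R) = (R + 1/(7 + R))/((2*R)) = (R + 1/(7 + R))*(1/(2*R)) = (R + 1/(7 + R))/(2*R))
v(9, -6)*(-1*146 + C(-6)) = (64*(-6))*(-1*146 + (1/2)*(1 + (-6)**2 + 7*(-6))/(-6*(7 - 6))) = -384*(-146 + (1/2)*(-1/6)*(1 + 36 - 42)/1) = -384*(-146 + (1/2)*(-1/6)*1*(-5)) = -384*(-146 + 5/12) = -384*(-1747/12) = 55904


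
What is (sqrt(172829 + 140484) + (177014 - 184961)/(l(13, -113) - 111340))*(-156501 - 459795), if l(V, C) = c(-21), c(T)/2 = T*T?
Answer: -2448852156/55229 - 616296*sqrt(313313) ≈ -3.4501e+8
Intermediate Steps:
c(T) = 2*T**2 (c(T) = 2*(T*T) = 2*T**2)
l(V, C) = 882 (l(V, C) = 2*(-21)**2 = 2*441 = 882)
(sqrt(172829 + 140484) + (177014 - 184961)/(l(13, -113) - 111340))*(-156501 - 459795) = (sqrt(172829 + 140484) + (177014 - 184961)/(882 - 111340))*(-156501 - 459795) = (sqrt(313313) - 7947/(-110458))*(-616296) = (sqrt(313313) - 7947*(-1/110458))*(-616296) = (sqrt(313313) + 7947/110458)*(-616296) = (7947/110458 + sqrt(313313))*(-616296) = -2448852156/55229 - 616296*sqrt(313313)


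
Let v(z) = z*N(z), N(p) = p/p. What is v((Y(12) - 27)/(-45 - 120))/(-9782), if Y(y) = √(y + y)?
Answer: -9/538010 + √6/807015 ≈ -1.3693e-5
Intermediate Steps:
Y(y) = √2*√y (Y(y) = √(2*y) = √2*√y)
N(p) = 1
v(z) = z (v(z) = z*1 = z)
v((Y(12) - 27)/(-45 - 120))/(-9782) = ((√2*√12 - 27)/(-45 - 120))/(-9782) = ((√2*(2*√3) - 27)/(-165))*(-1/9782) = ((2*√6 - 27)*(-1/165))*(-1/9782) = ((-27 + 2*√6)*(-1/165))*(-1/9782) = (9/55 - 2*√6/165)*(-1/9782) = -9/538010 + √6/807015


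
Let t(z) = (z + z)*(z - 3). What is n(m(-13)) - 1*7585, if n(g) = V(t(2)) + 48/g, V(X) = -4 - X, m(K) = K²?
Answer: -1281817/169 ≈ -7584.7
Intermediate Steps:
t(z) = 2*z*(-3 + z) (t(z) = (2*z)*(-3 + z) = 2*z*(-3 + z))
n(g) = 48/g (n(g) = (-4 - 2*2*(-3 + 2)) + 48/g = (-4 - 2*2*(-1)) + 48/g = (-4 - 1*(-4)) + 48/g = (-4 + 4) + 48/g = 0 + 48/g = 48/g)
n(m(-13)) - 1*7585 = 48/((-13)²) - 1*7585 = 48/169 - 7585 = -1281817/169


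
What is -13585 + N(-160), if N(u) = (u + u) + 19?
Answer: -13886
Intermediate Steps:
N(u) = 19 + 2*u (N(u) = 2*u + 19 = 19 + 2*u)
-13585 + N(-160) = -13585 + (19 + 2*(-160)) = -13585 + (19 - 320) = -13585 - 301 = -13886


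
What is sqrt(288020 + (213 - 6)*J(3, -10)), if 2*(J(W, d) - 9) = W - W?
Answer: 19*sqrt(803) ≈ 538.41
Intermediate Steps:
J(W, d) = 9 (J(W, d) = 9 + (W - W)/2 = 9 + (1/2)*0 = 9 + 0 = 9)
sqrt(288020 + (213 - 6)*J(3, -10)) = sqrt(288020 + (213 - 6)*9) = sqrt(288020 + 207*9) = sqrt(288020 + 1863) = sqrt(289883) = 19*sqrt(803)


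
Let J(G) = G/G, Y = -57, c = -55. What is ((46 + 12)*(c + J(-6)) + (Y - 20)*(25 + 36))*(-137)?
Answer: 1072573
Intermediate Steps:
J(G) = 1
((46 + 12)*(c + J(-6)) + (Y - 20)*(25 + 36))*(-137) = ((46 + 12)*(-55 + 1) + (-57 - 20)*(25 + 36))*(-137) = (58*(-54) - 77*61)*(-137) = (-3132 - 4697)*(-137) = -7829*(-137) = 1072573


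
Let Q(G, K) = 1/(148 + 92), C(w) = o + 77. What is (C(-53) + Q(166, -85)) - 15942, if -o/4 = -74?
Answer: -3736559/240 ≈ -15569.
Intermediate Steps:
o = 296 (o = -4*(-74) = 296)
C(w) = 373 (C(w) = 296 + 77 = 373)
Q(G, K) = 1/240
(C(-53) + Q(166, -85)) - 15942 = (373 + 1/240) - 15942 = 89521/240 - 15942 = -3736559/240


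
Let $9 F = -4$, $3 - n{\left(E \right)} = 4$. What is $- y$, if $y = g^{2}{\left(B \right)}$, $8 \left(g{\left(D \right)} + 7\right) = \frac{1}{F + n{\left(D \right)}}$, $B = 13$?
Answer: $- \frac{543169}{10816} \approx -50.219$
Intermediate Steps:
$n{\left(E \right)} = -1$ ($n{\left(E \right)} = 3 - 4 = -1$)
$F = - \frac{4}{9}$ ($F = \frac{1}{9} \left(-4\right) = - \frac{4}{9} \approx -0.44444$)
$g{\left(D \right)} = - \frac{737}{104}$ ($g{\left(D \right)} = -7 + \frac{1}{8 \left(- \frac{4}{9} - 1\right)} = -7 + \frac{1}{8 \left(- \frac{13}{9}\right)} = -7 + \frac{1}{8} \left(- \frac{9}{13}\right) = -7 - \frac{9}{104} = - \frac{737}{104}$)
$y = \frac{543169}{10816}$ ($y = \left(- \frac{737}{104}\right)^{2} = \frac{543169}{10816} \approx 50.219$)
$- y = \left(-1\right) \frac{543169}{10816} = - \frac{543169}{10816}$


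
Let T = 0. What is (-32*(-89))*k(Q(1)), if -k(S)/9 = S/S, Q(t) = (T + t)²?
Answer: -25632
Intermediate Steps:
Q(t) = t² (Q(t) = (0 + t)² = t²)
k(S) = -9 (k(S) = -9*S/S = -9*1 = -9)
(-32*(-89))*k(Q(1)) = -32*(-89)*(-9) = 2848*(-9) = -25632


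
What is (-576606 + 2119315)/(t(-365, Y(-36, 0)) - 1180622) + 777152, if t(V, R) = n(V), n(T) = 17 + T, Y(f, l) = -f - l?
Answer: 131113093533/168710 ≈ 7.7715e+5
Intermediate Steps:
t(V, R) = 17 + V
(-576606 + 2119315)/(t(-365, Y(-36, 0)) - 1180622) + 777152 = (-576606 + 2119315)/((17 - 365) - 1180622) + 777152 = 1542709/(-348 - 1180622) + 777152 = 1542709/(-1180970) + 777152 = 1542709*(-1/1180970) + 777152 = -220387/168710 + 777152 = 131113093533/168710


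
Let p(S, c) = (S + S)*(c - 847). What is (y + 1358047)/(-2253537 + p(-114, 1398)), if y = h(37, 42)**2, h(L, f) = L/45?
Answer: -2750046544/4817809125 ≈ -0.57081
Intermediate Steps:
h(L, f) = L/45 (h(L, f) = L*(1/45) = L/45)
p(S, c) = 2*S*(-847 + c) (p(S, c) = (2*S)*(-847 + c) = 2*S*(-847 + c))
y = 1369/2025 (y = ((1/45)*37)**2 = (37/45)**2 = 1369/2025 ≈ 0.67605)
(y + 1358047)/(-2253537 + p(-114, 1398)) = (1369/2025 + 1358047)/(-2253537 + 2*(-114)*(-847 + 1398)) = 2750046544/(2025*(-2253537 + 2*(-114)*551)) = 2750046544/(2025*(-2253537 - 125628)) = (2750046544/2025)/(-2379165) = (2750046544/2025)*(-1/2379165) = -2750046544/4817809125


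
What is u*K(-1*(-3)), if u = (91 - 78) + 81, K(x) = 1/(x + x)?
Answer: 47/3 ≈ 15.667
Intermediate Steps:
K(x) = 1/(2*x)
u = 94 (u = 13 + 81 = 94)
u*K(-1*(-3)) = 94*(1/(2*((-1*(-3))))) = 94*((1/2)/3) = 94*((1/2)*(1/3)) = 94*(1/6) = 47/3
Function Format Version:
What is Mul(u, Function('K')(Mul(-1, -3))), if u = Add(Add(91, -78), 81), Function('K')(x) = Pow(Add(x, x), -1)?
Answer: Rational(47, 3) ≈ 15.667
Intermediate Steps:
Function('K')(x) = Mul(Rational(1, 2), Pow(x, -1)) (Function('K')(x) = Pow(Mul(2, x), -1) = Mul(Rational(1, 2), Pow(x, -1)))
u = 94 (u = Add(13, 81) = 94)
Mul(u, Function('K')(Mul(-1, -3))) = Mul(94, Mul(Rational(1, 2), Pow(Mul(-1, -3), -1))) = Mul(94, Mul(Rational(1, 2), Pow(3, -1))) = Mul(94, Mul(Rational(1, 2), Rational(1, 3))) = Mul(94, Rational(1, 6)) = Rational(47, 3)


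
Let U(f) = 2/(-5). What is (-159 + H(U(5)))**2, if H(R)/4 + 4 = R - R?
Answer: 30625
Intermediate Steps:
U(f) = -2/5 (U(f) = 2*(-1/5) = -2/5)
H(R) = -16 (H(R) = -16 + 4*(R - R) = -16 + 4*0 = -16 + 0 = -16)
(-159 + H(U(5)))**2 = (-159 - 16)**2 = (-175)**2 = 30625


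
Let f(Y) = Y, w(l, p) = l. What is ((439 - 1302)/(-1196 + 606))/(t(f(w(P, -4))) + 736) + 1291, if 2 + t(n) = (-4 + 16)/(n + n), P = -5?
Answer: 558167295/432352 ≈ 1291.0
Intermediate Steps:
t(n) = -2 + 6/n (t(n) = -2 + (-4 + 16)/(n + n) = -2 + 12/((2*n)) = -2 + 12*(1/(2*n)) = -2 + 6/n)
((439 - 1302)/(-1196 + 606))/(t(f(w(P, -4))) + 736) + 1291 = ((439 - 1302)/(-1196 + 606))/((-2 + 6/(-5)) + 736) + 1291 = (-863/(-590))/((-2 + 6*(-⅕)) + 736) + 1291 = (-863*(-1/590))/((-2 - 6/5) + 736) + 1291 = 863/(590*(-16/5 + 736)) + 1291 = 863/(590*(3664/5)) + 1291 = (863/590)*(5/3664) + 1291 = 863/432352 + 1291 = 558167295/432352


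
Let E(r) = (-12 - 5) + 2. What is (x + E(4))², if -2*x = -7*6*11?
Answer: 46656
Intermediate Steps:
x = 231 (x = -(-7*6)*11/2 = -(-21)*11 = -½*(-462) = 231)
E(r) = -15 (E(r) = -17 + 2 = -15)
(x + E(4))² = (231 - 15)² = 216² = 46656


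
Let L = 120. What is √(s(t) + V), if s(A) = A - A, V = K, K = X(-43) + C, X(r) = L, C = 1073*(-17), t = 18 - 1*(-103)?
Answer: I*√18121 ≈ 134.61*I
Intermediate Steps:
t = 121 (t = 18 + 103 = 121)
C = -18241
X(r) = 120
K = -18121 (K = 120 - 18241 = -18121)
V = -18121
s(A) = 0
√(s(t) + V) = √(0 - 18121) = √(-18121) = I*√18121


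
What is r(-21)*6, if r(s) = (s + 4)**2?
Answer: 1734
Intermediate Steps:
r(s) = (4 + s)**2
r(-21)*6 = (4 - 21)**2*6 = (-17)**2*6 = 289*6 = 1734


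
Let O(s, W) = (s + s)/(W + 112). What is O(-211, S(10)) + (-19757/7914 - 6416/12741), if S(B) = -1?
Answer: -8458748611/1243598046 ≈ -6.8018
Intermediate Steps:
O(s, W) = 2*s/(112 + W) (O(s, W) = (2*s)/(112 + W) = 2*s/(112 + W))
O(-211, S(10)) + (-19757/7914 - 6416/12741) = 2*(-211)/(112 - 1) + (-19757/7914 - 6416/12741) = 2*(-211)/111 + (-19757*1/7914 - 6416*1/12741) = 2*(-211)*(1/111) + (-19757/7914 - 6416/12741) = -422/111 - 33611129/11203586 = -8458748611/1243598046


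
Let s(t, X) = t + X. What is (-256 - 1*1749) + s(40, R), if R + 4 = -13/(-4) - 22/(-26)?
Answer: -102175/52 ≈ -1964.9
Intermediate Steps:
R = 5/52 (R = -4 + (-13/(-4) - 22/(-26)) = -4 + (-13*(-¼) - 22*(-1/26)) = -4 + (13/4 + 11/13) = -4 + 213/52 = 5/52 ≈ 0.096154)
s(t, X) = X + t
(-256 - 1*1749) + s(40, R) = (-256 - 1*1749) + (5/52 + 40) = (-256 - 1749) + 2085/52 = -2005 + 2085/52 = -102175/52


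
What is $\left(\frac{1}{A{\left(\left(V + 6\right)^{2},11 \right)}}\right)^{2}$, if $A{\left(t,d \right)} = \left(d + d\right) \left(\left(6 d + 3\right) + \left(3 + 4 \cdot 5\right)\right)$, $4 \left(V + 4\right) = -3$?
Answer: $\frac{1}{4096576} \approx 2.4411 \cdot 10^{-7}$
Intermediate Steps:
$V = - \frac{19}{4}$ ($V = -4 + \frac{1}{4} \left(-3\right) = -4 - \frac{3}{4} = - \frac{19}{4} \approx -4.75$)
$A{\left(t,d \right)} = 2 d \left(26 + 6 d\right)$ ($A{\left(t,d \right)} = 2 d \left(\left(3 + 6 d\right) + \left(3 + 20\right)\right) = 2 d \left(\left(3 + 6 d\right) + 23\right) = 2 d \left(26 + 6 d\right)$)
$\left(\frac{1}{A{\left(\left(V + 6\right)^{2},11 \right)}}\right)^{2} = \left(\frac{1}{4 \cdot 11 \left(13 + 3 \cdot 11\right)}\right)^{2} = \left(\frac{1}{4 \cdot 11 \left(13 + 33\right)}\right)^{2} = \left(\frac{1}{4 \cdot 11 \cdot 46}\right)^{2} = \left(\frac{1}{2024}\right)^{2} = \frac{1}{4096576}$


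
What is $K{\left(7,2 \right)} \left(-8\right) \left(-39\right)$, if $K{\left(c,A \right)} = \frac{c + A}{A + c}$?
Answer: $312$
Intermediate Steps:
$K{\left(c,A \right)} = 1$ ($K{\left(c,A \right)} = \frac{A + c}{A + c} = 1$)
$K{\left(7,2 \right)} \left(-8\right) \left(-39\right) = 1 \left(-8\right) \left(-39\right) = \left(-8\right) \left(-39\right) = 312$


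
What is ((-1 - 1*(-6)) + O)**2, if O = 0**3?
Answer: 25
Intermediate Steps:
O = 0
((-1 - 1*(-6)) + O)**2 = ((-1 - 1*(-6)) + 0)**2 = ((-1 + 6) + 0)**2 = (5 + 0)**2 = 5**2 = 25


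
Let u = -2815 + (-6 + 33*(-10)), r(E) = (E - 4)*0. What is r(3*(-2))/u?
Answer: 0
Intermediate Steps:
r(E) = 0 (r(E) = (-4 + E)*0 = 0)
u = -3151 (u = -2815 + (-6 - 330) = -2815 - 336 = -3151)
r(3*(-2))/u = 0/(-3151) = 0*(-1/3151) = 0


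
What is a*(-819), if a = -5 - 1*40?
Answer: 36855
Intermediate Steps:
a = -45 (a = -5 - 40 = -45)
a*(-819) = -45*(-819) = 36855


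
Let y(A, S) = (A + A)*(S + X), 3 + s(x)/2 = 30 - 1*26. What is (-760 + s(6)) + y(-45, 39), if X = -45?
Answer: -218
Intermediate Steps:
s(x) = 2 (s(x) = -6 + 2*(30 - 1*26) = -6 + 2*(30 - 26) = -6 + 2*4 = -6 + 8 = 2)
y(A, S) = 2*A*(-45 + S) (y(A, S) = (A + A)*(S - 45) = (2*A)*(-45 + S) = 2*A*(-45 + S))
(-760 + s(6)) + y(-45, 39) = (-760 + 2) + 2*(-45)*(-45 + 39) = -758 + 2*(-45)*(-6) = -758 + 540 = -218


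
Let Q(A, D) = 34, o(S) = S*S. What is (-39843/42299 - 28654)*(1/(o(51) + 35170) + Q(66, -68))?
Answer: -1556565395684635/1597675529 ≈ -9.7427e+5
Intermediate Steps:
o(S) = S**2
(-39843/42299 - 28654)*(1/(o(51) + 35170) + Q(66, -68)) = (-39843/42299 - 28654)*(1/(51**2 + 35170) + 34) = (-39843*1/42299 - 28654)*(1/(2601 + 35170) + 34) = (-39843/42299 - 28654)*(1/37771 + 34) = -1212075389*(1/37771 + 34)/42299 = -1212075389/42299*1284215/37771 = -1556565395684635/1597675529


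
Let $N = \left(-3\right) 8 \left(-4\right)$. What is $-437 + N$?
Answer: $-341$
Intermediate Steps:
$N = 96$ ($N = \left(-24\right) \left(-4\right) = 96$)
$-437 + N = -437 + 96 = -341$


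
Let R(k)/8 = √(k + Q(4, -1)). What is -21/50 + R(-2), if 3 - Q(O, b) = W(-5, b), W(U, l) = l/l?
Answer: -21/50 ≈ -0.42000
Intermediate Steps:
W(U, l) = 1
Q(O, b) = 2 (Q(O, b) = 3 - 1*1 = 3 - 1 = 2)
R(k) = 8*√(2 + k) (R(k) = 8*√(k + 2) = 8*√(2 + k))
-21/50 + R(-2) = -21/50 + 8*√(2 - 2) = -21*1/50 + 8*√0 = -21/50 + 8*0 = -21/50 + 0 = -21/50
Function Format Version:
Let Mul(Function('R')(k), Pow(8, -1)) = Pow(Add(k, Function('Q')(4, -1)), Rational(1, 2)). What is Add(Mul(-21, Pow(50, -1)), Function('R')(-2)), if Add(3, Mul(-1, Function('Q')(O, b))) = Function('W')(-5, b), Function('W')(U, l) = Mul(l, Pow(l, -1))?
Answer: Rational(-21, 50) ≈ -0.42000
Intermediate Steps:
Function('W')(U, l) = 1
Function('Q')(O, b) = 2 (Function('Q')(O, b) = Add(3, Mul(-1, 1)) = Add(3, -1) = 2)
Function('R')(k) = Mul(8, Pow(Add(2, k), Rational(1, 2))) (Function('R')(k) = Mul(8, Pow(Add(k, 2), Rational(1, 2))) = Mul(8, Pow(Add(2, k), Rational(1, 2))))
Add(Mul(-21, Pow(50, -1)), Function('R')(-2)) = Add(Mul(-21, Pow(50, -1)), Mul(8, Pow(Add(2, -2), Rational(1, 2)))) = Add(Mul(-21, Rational(1, 50)), Mul(8, Pow(0, Rational(1, 2)))) = Add(Rational(-21, 50), Mul(8, 0)) = Add(Rational(-21, 50), 0) = Rational(-21, 50)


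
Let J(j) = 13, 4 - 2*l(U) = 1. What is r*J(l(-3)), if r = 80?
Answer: 1040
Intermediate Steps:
l(U) = 3/2 (l(U) = 2 - 1/2*1 = 2 - 1/2 = 3/2)
r*J(l(-3)) = 80*13 = 1040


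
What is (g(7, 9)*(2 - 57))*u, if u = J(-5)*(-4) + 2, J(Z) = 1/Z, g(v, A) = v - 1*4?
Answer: -462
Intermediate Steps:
g(v, A) = -4 + v (g(v, A) = v - 4 = -4 + v)
u = 14/5 (u = -4/(-5) + 2 = -1/5*(-4) + 2 = 4/5 + 2 = 14/5 ≈ 2.8000)
(g(7, 9)*(2 - 57))*u = ((-4 + 7)*(2 - 57))*(14/5) = (3*(-55))*(14/5) = -165*14/5 = -462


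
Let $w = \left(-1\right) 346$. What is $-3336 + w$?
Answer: $-3682$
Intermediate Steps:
$w = -346$
$-3336 + w = -3336 - 346 = -3682$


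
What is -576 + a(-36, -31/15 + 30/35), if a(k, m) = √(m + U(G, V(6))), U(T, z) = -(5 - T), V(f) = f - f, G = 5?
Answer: -576 + I*√13335/105 ≈ -576.0 + 1.0998*I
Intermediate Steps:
V(f) = 0
U(T, z) = -5 + T
a(k, m) = √m (a(k, m) = √(m + (-5 + 5)) = √(m + 0) = √m)
-576 + a(-36, -31/15 + 30/35) = -576 + √(-31/15 + 30/35) = -576 + √(-31*1/15 + 30*(1/35)) = -576 + √(-31/15 + 6/7) = -576 + √(-127/105) = -576 + I*√13335/105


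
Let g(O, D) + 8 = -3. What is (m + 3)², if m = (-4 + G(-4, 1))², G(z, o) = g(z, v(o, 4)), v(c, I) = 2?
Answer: 51984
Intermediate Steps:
g(O, D) = -11 (g(O, D) = -8 - 3 = -11)
G(z, o) = -11
m = 225 (m = (-4 - 11)² = (-15)² = 225)
(m + 3)² = (225 + 3)² = 228² = 51984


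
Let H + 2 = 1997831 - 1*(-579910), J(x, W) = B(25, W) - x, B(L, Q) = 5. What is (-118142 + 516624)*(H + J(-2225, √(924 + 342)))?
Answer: 1028071207058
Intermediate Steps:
J(x, W) = 5 - x
H = 2577739 (H = -2 + (1997831 - 1*(-579910)) = -2 + (1997831 + 579910) = -2 + 2577741 = 2577739)
(-118142 + 516624)*(H + J(-2225, √(924 + 342))) = (-118142 + 516624)*(2577739 + (5 - 1*(-2225))) = 398482*(2577739 + (5 + 2225)) = 398482*(2577739 + 2230) = 398482*2579969 = 1028071207058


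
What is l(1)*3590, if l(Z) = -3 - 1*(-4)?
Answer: 3590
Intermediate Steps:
l(Z) = 1 (l(Z) = -3 + 4 = 1)
l(1)*3590 = 1*3590 = 3590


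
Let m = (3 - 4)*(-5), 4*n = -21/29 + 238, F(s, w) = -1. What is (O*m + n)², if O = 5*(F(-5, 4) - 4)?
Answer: 58049161/13456 ≈ 4314.0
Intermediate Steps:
n = 6881/116 (n = (-21/29 + 238)/4 = (¼)*(6881/29) = 6881/116 ≈ 59.319)
m = 5 (m = -1*(-5) = 5)
O = -25 (O = 5*(-1 - 4) = 5*(-5) = -25)
(O*m + n)² = (-25*5 + 6881/116)² = (-125 + 6881/116)² = (-7619/116)² = 58049161/13456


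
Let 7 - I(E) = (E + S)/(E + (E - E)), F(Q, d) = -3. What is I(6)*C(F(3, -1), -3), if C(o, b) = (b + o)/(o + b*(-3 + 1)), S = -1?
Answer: -37/3 ≈ -12.333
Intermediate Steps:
I(E) = 7 - (-1 + E)/E (I(E) = 7 - (E - 1)/(E + (E - E)) = 7 - (-1 + E)/(E + 0) = 7 - (-1 + E)/E)
C(o, b) = (b + o)/(o - 2*b) (C(o, b) = (b + o)/(o + b*(-2)) = (b + o)/(o - 2*b))
I(6)*C(F(3, -1), -3) = (6 + 1/6)*((-1*(-3) - 1*(-3))/(-1*(-3) + 2*(-3))) = (6 + ⅙)*((3 + 3)/(3 - 6)) = 37*(6/(-3))/6 = 37*(-⅓*6)/6 = (37/6)*(-2) = -37/3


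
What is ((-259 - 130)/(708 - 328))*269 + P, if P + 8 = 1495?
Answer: 460419/380 ≈ 1211.6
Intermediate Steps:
P = 1487 (P = -8 + 1495 = 1487)
((-259 - 130)/(708 - 328))*269 + P = ((-259 - 130)/(708 - 328))*269 + 1487 = -389/380*269 + 1487 = -104641/380 + 1487 = 460419/380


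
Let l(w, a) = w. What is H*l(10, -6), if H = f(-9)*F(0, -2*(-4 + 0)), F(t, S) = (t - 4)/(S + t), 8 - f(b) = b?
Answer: -85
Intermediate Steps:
f(b) = 8 - b
F(t, S) = (-4 + t)/(S + t)
H = -17/2 (H = (8 - 1*(-9))*((-4 + 0)/(-2*(-4 + 0) + 0)) = (8 + 9)*(-4/(-2*(-4) + 0)) = 17*(-4/(8 + 0)) = 17*(-4/8) = 17*((⅛)*(-4)) = 17*(-½) = -17/2 ≈ -8.5000)
H*l(10, -6) = -17/2*10 = -85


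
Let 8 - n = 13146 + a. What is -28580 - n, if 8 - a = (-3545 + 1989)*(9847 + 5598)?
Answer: 24016986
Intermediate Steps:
a = 24032428 (a = 8 - (-3545 + 1989)*(9847 + 5598) = 8 - (-1556)*15445 = 8 - 1*(-24032420) = 8 + 24032420 = 24032428)
n = -24045566 (n = 8 - (13146 + 24032428) = 8 - 1*24045574 = 8 - 24045574 = -24045566)
-28580 - n = -28580 - 1*(-24045566) = -28580 + 24045566 = 24016986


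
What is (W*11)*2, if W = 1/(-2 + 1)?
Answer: -22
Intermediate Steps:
W = -1 (W = 1/(-1) = -1)
(W*11)*2 = -1*11*2 = -11*2 = -22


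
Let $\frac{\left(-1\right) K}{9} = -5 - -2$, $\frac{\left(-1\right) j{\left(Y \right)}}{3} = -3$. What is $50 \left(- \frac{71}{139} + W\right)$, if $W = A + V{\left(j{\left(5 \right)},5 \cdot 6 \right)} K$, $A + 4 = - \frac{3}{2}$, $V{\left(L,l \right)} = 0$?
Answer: $- \frac{41775}{139} \approx -300.54$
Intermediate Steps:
$j{\left(Y \right)} = 9$ ($j{\left(Y \right)} = \left(-3\right) \left(-3\right) = 9$)
$K = 27$ ($K = - 9 \left(-5 - -2\right) = - 9 \left(-5 + 2\right) = \left(-9\right) \left(-3\right) = 27$)
$A = - \frac{11}{2}$ ($A = -4 - \frac{3}{2} = - \frac{11}{2} \approx -5.5$)
$W = - \frac{11}{2}$ ($W = - \frac{11}{2} + 0 \cdot 27 = - \frac{11}{2} + 0 = - \frac{11}{2} \approx -5.5$)
$50 \left(- \frac{71}{139} + W\right) = 50 \left(- \frac{71}{139} - \frac{11}{2}\right) = 50 \left(- \frac{1671}{278}\right) = - \frac{41775}{139}$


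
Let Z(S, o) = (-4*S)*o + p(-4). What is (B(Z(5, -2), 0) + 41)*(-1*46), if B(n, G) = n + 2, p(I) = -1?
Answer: -3772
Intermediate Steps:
Z(S, o) = -1 - 4*S*o (Z(S, o) = (-4*S)*o - 1 = -4*S*o - 1 = -1 - 4*S*o)
B(n, G) = 2 + n
(B(Z(5, -2), 0) + 41)*(-1*46) = ((2 + (-1 - 4*5*(-2))) + 41)*(-1*46) = ((2 + (-1 + 40)) + 41)*(-46) = ((2 + 39) + 41)*(-46) = (41 + 41)*(-46) = 82*(-46) = -3772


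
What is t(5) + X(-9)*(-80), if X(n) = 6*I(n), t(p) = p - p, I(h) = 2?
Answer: -960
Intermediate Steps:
t(p) = 0
X(n) = 12 (X(n) = 6*2 = 12)
t(5) + X(-9)*(-80) = 0 + 12*(-80) = 0 - 960 = -960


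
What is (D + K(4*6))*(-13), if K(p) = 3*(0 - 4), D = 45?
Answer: -429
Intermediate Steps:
K(p) = -12 (K(p) = 3*(-4) = -12)
(D + K(4*6))*(-13) = (45 - 12)*(-13) = 33*(-13) = -429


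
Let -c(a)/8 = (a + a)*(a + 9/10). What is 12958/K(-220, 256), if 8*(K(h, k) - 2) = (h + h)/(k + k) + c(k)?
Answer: -33172480/336719123 ≈ -0.098517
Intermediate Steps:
c(a) = -16*a*(9/10 + a) (c(a) = -8*(a + a)*(a + 9/10) = -8*2*a*(a + 9*(⅒)) = -8*2*a*(a + 9/10) = -8*2*a*(9/10 + a) = -16*a*(9/10 + a))
K(h, k) = 2 - k*(9 + 10*k)/5 + h/(8*k) (K(h, k) = 2 + ((h + h)/(k + k) - 8*k*(9 + 10*k)/5)/8 = 2 + ((2*h)/((2*k)) - 8*k*(9 + 10*k)/5)/8 = 2 + ((2*h)*(1/(2*k)) - 8*k*(9 + 10*k)/5)/8 = 2 + (h/k - 8*k*(9 + 10*k)/5)/8 = 2 + (-k*(9 + 10*k)/5 + h/(8*k)) = 2 - k*(9 + 10*k)/5 + h/(8*k))
12958/K(-220, 256) = 12958/((((⅛)*(-220) - ⅕*256*(-10 + 256*(9 + 10*256)))/256)) = 12958/(((-55/2 - ⅕*256*(-10 + 256*(9 + 2560)))/256)) = 12958/(((-55/2 - ⅕*256*(-10 + 256*2569))/256)) = 12958/(((-55/2 - ⅕*256*(-10 + 657664))/256)) = 12958/(((-55/2 - ⅕*256*657654)/256)) = 12958/(((-55/2 - 168359424/5)/256)) = 12958/(((1/256)*(-336719123/10))) = 12958/(-336719123/2560) = 12958*(-2560/336719123) = -33172480/336719123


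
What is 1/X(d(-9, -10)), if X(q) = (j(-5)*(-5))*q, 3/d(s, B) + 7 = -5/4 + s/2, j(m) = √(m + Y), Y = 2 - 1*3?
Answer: -17*I*√6/120 ≈ -0.34701*I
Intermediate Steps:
Y = -1 (Y = 2 - 3 = -1)
j(m) = √(-1 + m) (j(m) = √(m - 1) = √(-1 + m))
d(s, B) = 3/(-33/4 + s/2) (d(s, B) = 3/(-7 + (-5/4 + s/2)) = 3/(-33/4 + s/2))
X(q) = -5*I*q*√6 (X(q) = (√(-1 - 5)*(-5))*q = (√(-6)*(-5))*q = ((I*√6)*(-5))*q = (-5*I*√6)*q = -5*I*q*√6)
1/X(d(-9, -10)) = 1/(-5*I*12/(-33 + 2*(-9))*√6) = 1/(-5*I*12/(-33 - 18)*√6) = 1/(-5*I*12/(-51)*√6) = 1/(-5*I*12*(-1/51)*√6) = 1/(-5*I*(-4/17)*√6) = 1/(20*I*√6/17) = -17*I*√6/120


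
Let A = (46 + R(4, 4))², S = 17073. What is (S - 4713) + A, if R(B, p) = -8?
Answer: 13804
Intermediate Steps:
A = 1444 (A = (46 - 8)² = 38² = 1444)
(S - 4713) + A = (17073 - 4713) + 1444 = 12360 + 1444 = 13804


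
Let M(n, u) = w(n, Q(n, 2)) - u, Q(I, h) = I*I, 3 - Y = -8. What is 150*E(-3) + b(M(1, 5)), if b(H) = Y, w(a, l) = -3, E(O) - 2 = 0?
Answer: 311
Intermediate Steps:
Y = 11 (Y = 3 - 1*(-8) = 3 + 8 = 11)
E(O) = 2 (E(O) = 2 + 0 = 2)
Q(I, h) = I²
M(n, u) = -3 - u
b(H) = 11
150*E(-3) + b(M(1, 5)) = 150*2 + 11 = 300 + 11 = 311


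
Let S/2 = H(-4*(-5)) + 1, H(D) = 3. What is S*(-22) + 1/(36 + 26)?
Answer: -10911/62 ≈ -175.98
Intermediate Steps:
S = 8 (S = 2*(3 + 1) = 2*4 = 8)
S*(-22) + 1/(36 + 26) = 8*(-22) + 1/(36 + 26) = -176 + 1/62 = -10911/62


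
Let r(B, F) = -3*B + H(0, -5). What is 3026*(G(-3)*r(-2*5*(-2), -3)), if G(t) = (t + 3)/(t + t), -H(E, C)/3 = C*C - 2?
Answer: 0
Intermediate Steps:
H(E, C) = 6 - 3*C**2 (H(E, C) = -3*(C*C - 2) = -3*(C**2 - 2) = -3*(-2 + C**2) = 6 - 3*C**2)
G(t) = (3 + t)/(2*t) (G(t) = (3 + t)/((2*t)) = (3 + t)*(1/(2*t)) = (3 + t)/(2*t))
r(B, F) = -69 - 3*B (r(B, F) = -3*B + (6 - 3*(-5)**2) = -3*B + (6 - 3*25) = -3*B + (6 - 75) = -3*B - 69 = -69 - 3*B)
3026*(G(-3)*r(-2*5*(-2), -3)) = 3026*(((1/2)*(3 - 3)/(-3))*(-69 - 3*(-2*5)*(-2))) = 3026*(((1/2)*(-1/3)*0)*(-69 - (-30)*(-2))) = 3026*(0*(-69 - 3*20)) = 3026*(0*(-69 - 60)) = 3026*(0*(-129)) = 3026*0 = 0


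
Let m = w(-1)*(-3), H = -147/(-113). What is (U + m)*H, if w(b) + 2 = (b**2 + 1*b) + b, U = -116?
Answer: -15729/113 ≈ -139.19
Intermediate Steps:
H = 147/113 (H = -147*(-1/113) = 147/113 ≈ 1.3009)
w(b) = -2 + b**2 + 2*b (w(b) = -2 + ((b**2 + 1*b) + b) = -2 + ((b**2 + b) + b) = -2 + ((b + b**2) + b) = -2 + (b**2 + 2*b) = -2 + b**2 + 2*b)
m = 9 (m = (-2 + (-1)**2 + 2*(-1))*(-3) = (-2 + 1 - 2)*(-3) = -3*(-3) = 9)
(U + m)*H = (-116 + 9)*(147/113) = -107*147/113 = -15729/113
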